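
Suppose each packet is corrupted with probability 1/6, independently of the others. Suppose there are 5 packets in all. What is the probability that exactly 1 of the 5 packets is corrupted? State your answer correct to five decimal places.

X ~ Binomial(n=5, p=0.166667).
P(X=1) = C(5,1) · p^1 · (1−p)^4
= 5 · 0.16667 · 0.48225 = 0.4018776

0.40188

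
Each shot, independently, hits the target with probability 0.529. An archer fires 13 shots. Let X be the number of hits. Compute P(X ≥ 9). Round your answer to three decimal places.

0.184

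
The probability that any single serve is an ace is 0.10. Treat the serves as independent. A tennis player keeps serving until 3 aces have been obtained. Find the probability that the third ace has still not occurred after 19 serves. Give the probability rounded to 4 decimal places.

Needing more than 19 serves ⇔ fewer than 3 successes in the first 19. With X ~ Binomial(19, 0.10), P(Y > 19) = P(X ≤ 2).
  k=0: C(19,0)·0.10^0·0.90^19 = 0.135085
  k=1: C(19,1)·0.10^1·0.90^18 = 0.285180
  k=2: C(19,2)·0.10^2·0.90^17 = 0.285180
P(X ≤ 2) = 0.705445

0.7054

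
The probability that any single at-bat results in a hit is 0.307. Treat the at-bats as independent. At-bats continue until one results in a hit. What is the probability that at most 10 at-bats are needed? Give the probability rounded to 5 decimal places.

0.97445

Y = number of at-bats to the first success; geometric, p = 0.307.
P(Y ≤ 10) = 1 − (1−p)^10 = 1 − 0.0255466 = 0.9744534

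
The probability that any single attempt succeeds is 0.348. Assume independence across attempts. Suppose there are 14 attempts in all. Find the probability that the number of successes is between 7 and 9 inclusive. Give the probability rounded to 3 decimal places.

X ~ Binomial(14, 0.348); P(7 ≤ X ≤ 9) = Σ C(14,k) p^k (1−p)^(14−k) over k:
  k=7: C(14,7)·0.348^7·0.652^7 = 0.10625
  k=8: C(14,8)·0.348^8·0.652^6 = 0.04962
  k=9: C(14,9)·0.348^9·0.652^5 = 0.01766
Total = 0.17353

0.174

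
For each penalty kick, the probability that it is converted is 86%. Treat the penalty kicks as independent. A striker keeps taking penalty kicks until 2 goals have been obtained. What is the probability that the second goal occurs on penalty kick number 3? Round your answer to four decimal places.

0.2071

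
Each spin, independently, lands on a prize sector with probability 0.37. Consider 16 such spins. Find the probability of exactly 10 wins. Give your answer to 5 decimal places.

0.02408

X ~ Binomial(n=16, p=0.37).
P(X=10) = C(16,10) · p^10 · (1−p)^6
= 8008 · 4.8086e-05 · 0.062524 = 0.0240760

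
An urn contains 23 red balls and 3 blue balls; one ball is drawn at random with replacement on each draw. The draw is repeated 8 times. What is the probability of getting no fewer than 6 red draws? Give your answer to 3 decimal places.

0.945

X ~ Binomial(8, 0.884615); P(X ≥ 6) = Σ C(8,k) p^k (1−p)^(8−k) over k:
  k=6: C(8,6)·0.884615^6·0.115385^2 = 0.17864
  k=7: C(8,7)·0.884615^7·0.115385^1 = 0.39131
  k=8: C(8,8)·0.884615^8·0.115385^0 = 0.37500
Total = 0.94495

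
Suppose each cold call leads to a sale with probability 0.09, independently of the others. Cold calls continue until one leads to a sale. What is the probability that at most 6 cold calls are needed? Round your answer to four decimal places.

0.4321

Y = number of cold calls to the first success; geometric, p = 0.09.
P(Y ≤ 6) = 1 − (1−p)^6 = 1 − 0.567869 = 0.432131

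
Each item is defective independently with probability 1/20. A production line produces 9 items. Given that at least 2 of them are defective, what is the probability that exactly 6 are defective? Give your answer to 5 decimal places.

X ~ Binomial(9, 0.05). Want P(X=6 | X≥2) = P(X=6) / P(X≥2).
P(X=6) = C(9,6)·0.05^6·0.95^3 = 0.0000011
P(X≥2) = 1 − 0.6302494 − 0.2985392 = 0.0712114
Ratio = 0.0000011 / 0.0712114 = 0.0000158

0.00002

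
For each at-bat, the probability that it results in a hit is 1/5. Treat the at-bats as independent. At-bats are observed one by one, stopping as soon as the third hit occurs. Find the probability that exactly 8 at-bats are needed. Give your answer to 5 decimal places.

0.05505

Y = trial on which the third success occurs; negative binomial, r=3, p=0.20.
P(Y=8) = C(7,2) · p^3 · (1−p)^5
= 21 · 0.008 · 0.32768 = 0.0550502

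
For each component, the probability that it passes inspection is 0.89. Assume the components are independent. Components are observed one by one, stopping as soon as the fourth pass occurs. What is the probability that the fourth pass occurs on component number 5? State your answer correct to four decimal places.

0.2761

Y = trial on which the fourth success occurs; negative binomial, r=4, p=0.89.
P(Y=5) = C(4,3) · p^4 · (1−p)^1
= 4 · 0.62742 · 0.11 = 0.276066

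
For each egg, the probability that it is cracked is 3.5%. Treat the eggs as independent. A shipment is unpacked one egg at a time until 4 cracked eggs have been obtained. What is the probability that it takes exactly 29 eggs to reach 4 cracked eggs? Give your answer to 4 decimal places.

0.0020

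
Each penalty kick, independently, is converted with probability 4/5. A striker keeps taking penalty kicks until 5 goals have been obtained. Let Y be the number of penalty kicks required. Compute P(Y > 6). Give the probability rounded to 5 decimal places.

0.34464

Needing more than 6 penalty kicks ⇔ fewer than 5 successes in the first 6. With X ~ Binomial(6, 0.80), P(Y > 6) = P(X ≤ 4).
  k=0: C(6,0)·0.80^0·0.20^6 = 0.0000640
  k=1: C(6,1)·0.80^1·0.20^5 = 0.0015360
  k=2: C(6,2)·0.80^2·0.20^4 = 0.0153600
  k=3: C(6,3)·0.80^3·0.20^3 = 0.0819200
  k=4: C(6,4)·0.80^4·0.20^2 = 0.2457600
P(X ≤ 4) = 0.3446400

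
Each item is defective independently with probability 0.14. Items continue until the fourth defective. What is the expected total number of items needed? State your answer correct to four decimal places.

Y = total items until the fourth success; negative binomial with r=4, p=0.14.
E[Y] = r / p = 4 / 0.14 = 28.571429

28.5714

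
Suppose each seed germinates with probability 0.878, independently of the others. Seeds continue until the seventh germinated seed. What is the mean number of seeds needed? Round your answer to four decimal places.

Y = total seeds until the seventh success; negative binomial with r=7, p=0.878.
E[Y] = r / p = 7 / 0.878 = 7.972665

7.9727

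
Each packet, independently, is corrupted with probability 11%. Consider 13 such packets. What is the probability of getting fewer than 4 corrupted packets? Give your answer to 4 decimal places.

X ~ Binomial(13, 0.11); P(X ≤ 3) = Σ C(13,k) p^k (1−p)^(13−k) over k:
  k=0: C(13,0)·0.11^0·0.89^13 = 0.219821
  k=1: C(13,1)·0.11^1·0.89^12 = 0.353196
  k=2: C(13,2)·0.11^2·0.89^11 = 0.261921
  k=3: C(13,3)·0.11^3·0.89^10 = 0.118698
Total = 0.953637

0.9536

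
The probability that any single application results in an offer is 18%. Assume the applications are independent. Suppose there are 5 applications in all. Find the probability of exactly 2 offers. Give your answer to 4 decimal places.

0.1786

X ~ Binomial(n=5, p=0.18).
P(X=2) = C(5,2) · p^2 · (1−p)^3
= 10 · 0.0324 · 0.55137 = 0.178643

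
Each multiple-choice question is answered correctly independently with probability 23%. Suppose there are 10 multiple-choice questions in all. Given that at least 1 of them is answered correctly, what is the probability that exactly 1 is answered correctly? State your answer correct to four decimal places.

0.2362

X ~ Binomial(10, 0.23). Want P(X=1 | X≥1) = P(X=1) / P(X≥1).
P(X=1) = C(10,1)·0.23^1·0.77^9 = 0.218849
P(X≥1) = 1 − 0.073267 = 0.926733
Ratio = 0.218849 / 0.926733 = 0.236151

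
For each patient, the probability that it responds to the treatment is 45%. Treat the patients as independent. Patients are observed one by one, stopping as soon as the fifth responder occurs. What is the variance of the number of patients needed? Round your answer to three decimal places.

13.580

Y = total patients until the fifth success; negative binomial with r=5, p=0.45.
Var(Y) = r(1−p)/p² = 5·0.55 / 0.45² = 13.58025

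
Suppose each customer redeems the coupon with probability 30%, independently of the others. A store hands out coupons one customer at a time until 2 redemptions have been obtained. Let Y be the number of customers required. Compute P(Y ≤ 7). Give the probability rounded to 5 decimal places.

Finishing within 7 customers ⇔ at least 2 successes in the first 7. With X ~ Binomial(7, 0.30), P(Y ≤ 7) = 1 − P(X ≤ 1).
  k=0: C(7,0)·0.30^0·0.70^7 = 0.0823543
  k=1: C(7,1)·0.30^1·0.70^6 = 0.2470629
1 − 0.3294172 = 0.6705828

0.67058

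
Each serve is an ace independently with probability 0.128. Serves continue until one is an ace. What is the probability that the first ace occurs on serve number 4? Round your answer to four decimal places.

0.0849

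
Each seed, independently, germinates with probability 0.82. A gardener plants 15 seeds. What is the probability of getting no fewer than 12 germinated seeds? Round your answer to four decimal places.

X ~ Binomial(15, 0.82); P(X ≥ 12) = Σ C(15,k) p^k (1−p)^(15−k) over k:
  k=12: C(15,12)·0.82^12·0.18^3 = 0.245242
  k=13: C(15,13)·0.82^13·0.18^2 = 0.257819
  k=14: C(15,14)·0.82^14·0.18^1 = 0.167787
  k=15: C(15,15)·0.82^15·0.18^0 = 0.050957
Total = 0.721805

0.7218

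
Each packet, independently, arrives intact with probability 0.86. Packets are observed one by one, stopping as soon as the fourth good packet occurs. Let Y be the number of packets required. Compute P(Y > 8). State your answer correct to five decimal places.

0.00208

Needing more than 8 packets ⇔ fewer than 4 successes in the first 8. With X ~ Binomial(8, 0.86), P(Y > 8) = P(X ≤ 3).
  k=0: C(8,0)·0.86^0·0.14^8 = 0.0000001
  k=1: C(8,1)·0.86^1·0.14^7 = 0.0000073
  k=2: C(8,2)·0.86^2·0.14^6 = 0.0001559
  k=3: C(8,3)·0.86^3·0.14^5 = 0.0019157
P(X ≤ 3) = 0.0020790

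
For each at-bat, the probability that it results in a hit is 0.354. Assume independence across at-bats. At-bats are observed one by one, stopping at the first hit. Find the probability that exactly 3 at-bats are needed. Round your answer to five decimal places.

0.14773

Geometric (trials to first success), p = 0.354.
P(Y = 3) = (1−p)^2 · p = 0.41732 · 0.354 = 0.1477299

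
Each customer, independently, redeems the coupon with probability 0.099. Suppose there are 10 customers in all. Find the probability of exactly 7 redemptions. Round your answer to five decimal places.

X ~ Binomial(n=10, p=0.099).
P(X=7) = C(10,7) · p^7 · (1−p)^3
= 120 · 9.3207e-08 · 0.73143 = 0.0000082

0.00001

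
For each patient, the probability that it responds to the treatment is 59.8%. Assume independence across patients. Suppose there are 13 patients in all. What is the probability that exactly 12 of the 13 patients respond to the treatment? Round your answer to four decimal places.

X ~ Binomial(n=13, p=0.598).
P(X=12) = C(13,12) · p^12 · (1−p)^1
= 13 · 0.0020913 · 0.402 = 0.010929

0.0109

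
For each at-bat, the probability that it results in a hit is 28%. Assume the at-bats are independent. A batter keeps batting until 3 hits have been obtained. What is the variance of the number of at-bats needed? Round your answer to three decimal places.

27.551

Y = total at-bats until the third success; negative binomial with r=3, p=0.28.
Var(Y) = r(1−p)/p² = 3·0.72 / 0.28² = 27.55102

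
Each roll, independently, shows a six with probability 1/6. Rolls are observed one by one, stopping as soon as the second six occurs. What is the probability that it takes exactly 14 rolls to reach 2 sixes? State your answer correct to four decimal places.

0.0405

Y = trial on which the second success occurs; negative binomial, r=2, p=0.166667.
P(Y=14) = C(13,1) · p^2 · (1−p)^12
= 13 · 0.027778 · 0.11216 = 0.040501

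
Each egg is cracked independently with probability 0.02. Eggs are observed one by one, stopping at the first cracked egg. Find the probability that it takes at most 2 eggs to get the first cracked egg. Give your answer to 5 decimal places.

0.03960

Y = number of eggs to the first success; geometric, p = 0.02.
P(Y ≤ 2) = 1 − (1−p)^2 = 1 − 0.9604000 = 0.0396000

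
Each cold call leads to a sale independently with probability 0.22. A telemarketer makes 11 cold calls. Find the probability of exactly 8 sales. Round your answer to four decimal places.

0.0004

X ~ Binomial(n=11, p=0.22).
P(X=8) = C(11,8) · p^8 · (1−p)^3
= 165 · 5.4876e-06 · 0.47455 = 0.000430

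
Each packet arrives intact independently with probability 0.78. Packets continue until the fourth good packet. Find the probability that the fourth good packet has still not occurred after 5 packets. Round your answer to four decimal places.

Needing more than 5 packets ⇔ fewer than 4 successes in the first 5. With X ~ Binomial(5, 0.78), P(Y > 5) = P(X ≤ 3).
  k=0: C(5,0)·0.78^0·0.22^5 = 0.000515
  k=1: C(5,1)·0.78^1·0.22^4 = 0.009136
  k=2: C(5,2)·0.78^2·0.22^3 = 0.064782
  k=3: C(5,3)·0.78^3·0.22^2 = 0.229683
P(X ≤ 3) = 0.304117

0.3041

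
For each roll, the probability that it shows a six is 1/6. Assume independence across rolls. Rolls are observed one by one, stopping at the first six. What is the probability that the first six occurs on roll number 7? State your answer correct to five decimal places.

Geometric (trials to first success), p = 0.166667.
P(Y = 7) = (1−p)^6 · p = 0.3349 · 0.166667 = 0.0558163

0.05582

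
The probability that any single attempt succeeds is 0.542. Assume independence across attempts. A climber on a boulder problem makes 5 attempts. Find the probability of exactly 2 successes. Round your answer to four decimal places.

0.2822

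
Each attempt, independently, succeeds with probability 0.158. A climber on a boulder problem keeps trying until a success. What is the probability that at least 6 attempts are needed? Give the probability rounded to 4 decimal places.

0.4232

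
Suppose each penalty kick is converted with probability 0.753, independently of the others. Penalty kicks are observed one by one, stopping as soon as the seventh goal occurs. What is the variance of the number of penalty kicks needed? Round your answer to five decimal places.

Y = total penalty kicks until the seventh success; negative binomial with r=7, p=0.753.
Var(Y) = r(1−p)/p² = 7·0.247 / 0.753² = 3.0493343

3.04933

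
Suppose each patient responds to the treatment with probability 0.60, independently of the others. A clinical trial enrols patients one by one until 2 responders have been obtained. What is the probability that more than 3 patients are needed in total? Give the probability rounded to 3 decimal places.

0.352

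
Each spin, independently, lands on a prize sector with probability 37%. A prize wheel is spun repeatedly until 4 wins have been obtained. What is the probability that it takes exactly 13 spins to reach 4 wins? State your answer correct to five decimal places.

Y = trial on which the fourth success occurs; negative binomial, r=4, p=0.37.
P(Y=13) = C(12,3) · p^4 · (1−p)^9
= 220 · 0.018742 · 0.015634 = 0.0644606

0.06446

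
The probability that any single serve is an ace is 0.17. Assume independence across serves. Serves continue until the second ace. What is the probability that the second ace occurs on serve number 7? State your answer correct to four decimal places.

Y = trial on which the second success occurs; negative binomial, r=2, p=0.17.
P(Y=7) = C(6,1) · p^2 · (1−p)^5
= 6 · 0.0289 · 0.3939 = 0.068303

0.0683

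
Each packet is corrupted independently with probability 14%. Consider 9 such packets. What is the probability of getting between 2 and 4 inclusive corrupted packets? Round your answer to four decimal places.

0.3615

X ~ Binomial(9, 0.14); P(2 ≤ X ≤ 4) = Σ C(9,k) p^k (1−p)^(9−k) over k:
  k=2: C(9,2)·0.14^2·0.86^7 = 0.245498
  k=3: C(9,3)·0.14^3·0.86^6 = 0.093251
  k=4: C(9,4)·0.14^4·0.86^5 = 0.022771
Total = 0.361520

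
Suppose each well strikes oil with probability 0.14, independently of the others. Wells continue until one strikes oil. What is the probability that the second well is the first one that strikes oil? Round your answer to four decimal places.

0.1204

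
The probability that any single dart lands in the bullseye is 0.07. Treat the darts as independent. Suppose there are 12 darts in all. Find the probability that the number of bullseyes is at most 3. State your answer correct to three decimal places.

0.992

X ~ Binomial(12, 0.07); P(X ≤ 3) = Σ C(12,k) p^k (1−p)^(12−k) over k:
  k=0: C(12,0)·0.07^0·0.93^12 = 0.41860
  k=1: C(12,1)·0.07^1·0.93^11 = 0.37809
  k=2: C(12,2)·0.07^2·0.93^10 = 0.15652
  k=3: C(12,3)·0.07^3·0.93^9 = 0.03927
Total = 0.99247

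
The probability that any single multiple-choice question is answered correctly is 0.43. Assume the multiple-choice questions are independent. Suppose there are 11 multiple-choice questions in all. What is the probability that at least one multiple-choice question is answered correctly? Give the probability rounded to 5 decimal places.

0.99794

P(at least one) = 1 − P(none) = 1 − (1 − 0.43)^11
= 1 − 0.0020636 = 0.9979364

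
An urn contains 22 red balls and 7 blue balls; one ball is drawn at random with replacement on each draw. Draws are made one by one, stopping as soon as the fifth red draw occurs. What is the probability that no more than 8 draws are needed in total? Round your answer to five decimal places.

0.89777

Finishing within 8 draws ⇔ at least 5 successes in the first 8. With X ~ Binomial(8, 0.758621), P(Y ≤ 8) = 1 − P(X ≤ 4).
  k=0: C(8,0)·0.758621^0·0.241379^8 = 0.0000115
  k=1: C(8,1)·0.758621^1·0.241379^7 = 0.0002897
  k=2: C(8,2)·0.758621^2·0.241379^6 = 0.0031872
  k=3: C(8,3)·0.758621^3·0.241379^5 = 0.0200338
  k=4: C(8,4)·0.758621^4·0.241379^4 = 0.0787040
1 − 0.1022262 = 0.8977738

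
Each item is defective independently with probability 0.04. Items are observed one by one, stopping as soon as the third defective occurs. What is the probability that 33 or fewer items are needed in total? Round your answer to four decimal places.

Finishing within 33 items ⇔ at least 3 successes in the first 33. With X ~ Binomial(33, 0.04), P(Y ≤ 33) = 1 − P(X ≤ 2).
  k=0: C(33,0)·0.04^0·0.96^33 = 0.259986
  k=1: C(33,1)·0.04^1·0.96^32 = 0.357481
  k=2: C(33,2)·0.04^2·0.96^31 = 0.238321
1 − 0.855789 = 0.144211

0.1442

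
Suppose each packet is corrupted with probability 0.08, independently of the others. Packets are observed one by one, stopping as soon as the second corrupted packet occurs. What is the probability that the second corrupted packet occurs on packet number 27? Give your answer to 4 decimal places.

Y = trial on which the second success occurs; negative binomial, r=2, p=0.08.
P(Y=27) = C(26,1) · p^2 · (1−p)^25
= 26 · 0.0064 · 0.12436 = 0.020694

0.0207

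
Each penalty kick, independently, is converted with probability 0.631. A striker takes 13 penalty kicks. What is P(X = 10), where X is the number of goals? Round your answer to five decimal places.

0.14379

X ~ Binomial(n=13, p=0.631).
P(X=10) = C(13,10) · p^10 · (1−p)^3
= 286 · 0.010007 · 0.050243 = 0.1437933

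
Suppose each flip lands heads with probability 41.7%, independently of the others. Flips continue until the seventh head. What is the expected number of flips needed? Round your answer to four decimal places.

16.7866

Y = total flips until the seventh success; negative binomial with r=7, p=0.417.
E[Y] = r / p = 7 / 0.417 = 16.786571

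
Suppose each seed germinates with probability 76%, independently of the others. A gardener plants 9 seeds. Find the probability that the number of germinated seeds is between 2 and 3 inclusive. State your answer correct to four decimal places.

0.0080

X ~ Binomial(9, 0.76); P(2 ≤ X ≤ 3) = Σ C(9,k) p^k (1−p)^(9−k) over k:
  k=2: C(9,2)·0.76^2·0.24^7 = 0.000954
  k=3: C(9,3)·0.76^3·0.24^6 = 0.007047
Total = 0.008000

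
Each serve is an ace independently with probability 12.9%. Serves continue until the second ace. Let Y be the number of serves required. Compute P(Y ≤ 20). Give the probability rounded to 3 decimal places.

0.750

Finishing within 20 serves ⇔ at least 2 successes in the first 20. With X ~ Binomial(20, 0.129), P(Y ≤ 20) = 1 − P(X ≤ 1).
  k=0: C(20,0)·0.129^0·0.871^20 = 0.06315
  k=1: C(20,1)·0.129^1·0.871^19 = 0.18705
1 − 0.25020 = 0.74980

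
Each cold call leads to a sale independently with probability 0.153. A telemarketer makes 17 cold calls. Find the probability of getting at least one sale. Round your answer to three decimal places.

0.941

P(at least one) = 1 − P(none) = 1 − (1 − 0.153)^17
= 1 − 0.05943 = 0.94057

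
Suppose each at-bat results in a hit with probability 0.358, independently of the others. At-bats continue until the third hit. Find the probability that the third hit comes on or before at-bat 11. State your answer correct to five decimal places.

0.81492

Finishing within 11 at-bats ⇔ at least 3 successes in the first 11. With X ~ Binomial(11, 0.358), P(Y ≤ 11) = 1 − P(X ≤ 2).
  k=0: C(11,0)·0.358^0·0.642^11 = 0.0076363
  k=1: C(11,1)·0.358^1·0.642^10 = 0.0468410
  k=2: C(11,2)·0.358^2·0.642^9 = 0.1306002
1 − 0.1850776 = 0.8149224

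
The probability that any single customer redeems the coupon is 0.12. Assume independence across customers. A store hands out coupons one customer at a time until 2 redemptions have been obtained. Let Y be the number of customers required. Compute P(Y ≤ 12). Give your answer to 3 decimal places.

0.431

Finishing within 12 customers ⇔ at least 2 successes in the first 12. With X ~ Binomial(12, 0.12), P(Y ≤ 12) = 1 − P(X ≤ 1).
  k=0: C(12,0)·0.12^0·0.88^12 = 0.21567
  k=1: C(12,1)·0.12^1·0.88^11 = 0.35292
1 − 0.56859 = 0.43141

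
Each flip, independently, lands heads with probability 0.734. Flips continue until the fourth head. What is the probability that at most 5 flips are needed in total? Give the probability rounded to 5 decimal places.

Finishing within 5 flips ⇔ at least 4 successes in the first 5. With X ~ Binomial(5, 0.734), P(Y ≤ 5) = 1 − P(X ≤ 3).
  k=0: C(5,0)·0.734^0·0.266^5 = 0.0013317
  k=1: C(5,1)·0.734^1·0.266^4 = 0.0183735
  k=2: C(5,2)·0.734^2·0.266^3 = 0.1013998
  k=3: C(5,3)·0.734^3·0.266^2 = 0.2798024
1 − 0.4009074 = 0.5990926

0.59909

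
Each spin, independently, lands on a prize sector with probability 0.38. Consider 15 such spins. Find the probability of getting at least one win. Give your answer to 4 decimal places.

P(at least one) = 1 − P(none) = 1 − (1 − 0.38)^15
= 1 − 0.000769 = 0.999231

0.9992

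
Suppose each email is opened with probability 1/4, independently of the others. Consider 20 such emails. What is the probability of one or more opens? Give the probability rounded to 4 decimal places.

0.9968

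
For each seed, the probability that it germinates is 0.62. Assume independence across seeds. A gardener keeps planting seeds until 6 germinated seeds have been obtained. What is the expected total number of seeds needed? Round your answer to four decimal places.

Y = total seeds until the sixth success; negative binomial with r=6, p=0.62.
E[Y] = r / p = 6 / 0.62 = 9.677419

9.6774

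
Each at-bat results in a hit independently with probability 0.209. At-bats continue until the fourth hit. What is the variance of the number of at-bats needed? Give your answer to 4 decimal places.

72.4342

Y = total at-bats until the fourth success; negative binomial with r=4, p=0.209.
Var(Y) = r(1−p)/p² = 4·0.791 / 0.209² = 72.434239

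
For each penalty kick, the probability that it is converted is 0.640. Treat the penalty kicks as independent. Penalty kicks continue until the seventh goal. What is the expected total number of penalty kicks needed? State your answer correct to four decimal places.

Y = total penalty kicks until the seventh success; negative binomial with r=7, p=0.64.
E[Y] = r / p = 7 / 0.64 = 10.937500

10.9375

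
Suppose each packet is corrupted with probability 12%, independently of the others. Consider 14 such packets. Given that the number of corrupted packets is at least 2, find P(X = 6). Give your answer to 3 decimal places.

0.006

X ~ Binomial(14, 0.12). Want P(X=6 | X≥2) = P(X=6) / P(X≥2).
P(X=6) = C(14,6)·0.12^6·0.88^8 = 0.00322
P(X≥2) = 1 − 0.16702 − 0.31885 = 0.51414
Ratio = 0.00322 / 0.51414 = 0.00627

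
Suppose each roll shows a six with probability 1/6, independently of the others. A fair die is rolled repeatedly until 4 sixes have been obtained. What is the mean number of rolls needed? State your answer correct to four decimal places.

Y = total rolls until the fourth success; negative binomial with r=4, p=0.166667.
E[Y] = r / p = 4 / 0.166667 = 24.000000

24.0000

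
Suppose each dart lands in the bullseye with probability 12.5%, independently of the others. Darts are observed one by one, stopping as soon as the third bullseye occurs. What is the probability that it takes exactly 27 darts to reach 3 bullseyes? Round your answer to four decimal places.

0.0258

Y = trial on which the third success occurs; negative binomial, r=3, p=0.125.
P(Y=27) = C(26,2) · p^3 · (1−p)^24
= 325 · 0.0019531 · 0.040569 = 0.025752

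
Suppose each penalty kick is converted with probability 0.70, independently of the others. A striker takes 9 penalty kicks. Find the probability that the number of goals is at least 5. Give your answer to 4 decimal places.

0.9012

X ~ Binomial(9, 0.70); P(X ≥ 5) = Σ C(9,k) p^k (1−p)^(9−k) over k:
  k=5: C(9,5)·0.70^5·0.30^4 = 0.171532
  k=6: C(9,6)·0.70^6·0.30^3 = 0.266828
  k=7: C(9,7)·0.70^7·0.30^2 = 0.266828
  k=8: C(9,8)·0.70^8·0.30^1 = 0.155650
  k=9: C(9,9)·0.70^9·0.30^0 = 0.040354
Total = 0.901191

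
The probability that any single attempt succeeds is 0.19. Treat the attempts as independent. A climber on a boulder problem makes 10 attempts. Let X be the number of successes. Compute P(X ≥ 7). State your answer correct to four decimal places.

X ~ Binomial(10, 0.19); P(X ≥ 7) = Σ C(10,k) p^k (1−p)^(10−k) over k:
  k=7: C(10,7)·0.19^7·0.81^3 = 0.000570
  k=8: C(10,8)·0.19^8·0.81^2 = 0.000050
  k=9: C(10,9)·0.19^9·0.81^1 = 0.000003
  k=10: C(10,10)·0.19^10·0.81^0 = 0.000000
Total = 0.000623

0.0006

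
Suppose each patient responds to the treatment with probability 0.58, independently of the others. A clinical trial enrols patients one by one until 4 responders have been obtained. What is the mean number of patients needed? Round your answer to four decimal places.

6.8966

Y = total patients until the fourth success; negative binomial with r=4, p=0.58.
E[Y] = r / p = 4 / 0.58 = 6.896552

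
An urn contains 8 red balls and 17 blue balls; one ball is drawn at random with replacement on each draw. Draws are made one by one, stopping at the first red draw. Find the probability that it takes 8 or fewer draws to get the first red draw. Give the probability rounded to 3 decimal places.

Y = number of draws to the first success; geometric, p = 0.32.
P(Y ≤ 8) = 1 − (1−p)^8 = 1 − 0.04572 = 0.95428

0.954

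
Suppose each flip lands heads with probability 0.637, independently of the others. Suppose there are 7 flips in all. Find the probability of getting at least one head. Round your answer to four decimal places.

0.9992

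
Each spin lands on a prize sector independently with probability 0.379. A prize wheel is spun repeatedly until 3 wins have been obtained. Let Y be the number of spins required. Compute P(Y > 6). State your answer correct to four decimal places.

0.5878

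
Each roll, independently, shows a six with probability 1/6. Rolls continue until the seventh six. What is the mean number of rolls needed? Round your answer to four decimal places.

Y = total rolls until the seventh success; negative binomial with r=7, p=0.166667.
E[Y] = r / p = 7 / 0.166667 = 42.000000

42.0000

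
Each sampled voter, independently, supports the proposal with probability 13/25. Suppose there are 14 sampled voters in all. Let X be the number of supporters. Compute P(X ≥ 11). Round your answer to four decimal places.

0.0399

X ~ Binomial(14, 0.52); P(X ≥ 11) = Σ C(14,k) p^k (1−p)^(14−k) over k:
  k=11: C(14,11)·0.52^11·0.48^3 = 0.030260
  k=12: C(14,12)·0.52^12·0.48^2 = 0.008195
  k=13: C(14,13)·0.52^13·0.48^1 = 0.001366
  k=14: C(14,14)·0.52^14·0.48^0 = 0.000106
Total = 0.039926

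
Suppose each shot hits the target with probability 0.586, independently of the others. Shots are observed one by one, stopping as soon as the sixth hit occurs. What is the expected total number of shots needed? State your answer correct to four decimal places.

10.2389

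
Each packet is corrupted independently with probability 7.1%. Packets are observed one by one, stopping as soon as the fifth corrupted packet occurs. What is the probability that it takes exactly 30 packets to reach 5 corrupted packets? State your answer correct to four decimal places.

0.0068

Y = trial on which the fifth success occurs; negative binomial, r=5, p=0.071.
P(Y=30) = C(29,4) · p^5 · (1−p)^25
= 23751 · 1.8042e-06 · 0.15863 = 0.006798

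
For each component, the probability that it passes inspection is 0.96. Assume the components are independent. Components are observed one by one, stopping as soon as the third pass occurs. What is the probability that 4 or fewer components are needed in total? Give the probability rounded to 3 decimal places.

0.991

Finishing within 4 components ⇔ at least 3 successes in the first 4. With X ~ Binomial(4, 0.96), P(Y ≤ 4) = 1 − P(X ≤ 2).
  k=0: C(4,0)·0.96^0·0.04^4 = 0.00000
  k=1: C(4,1)·0.96^1·0.04^3 = 0.00025
  k=2: C(4,2)·0.96^2·0.04^2 = 0.00885
1 − 0.00910 = 0.99090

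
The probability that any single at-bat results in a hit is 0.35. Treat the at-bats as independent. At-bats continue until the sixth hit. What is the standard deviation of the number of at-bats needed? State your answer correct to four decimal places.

5.6424

Y = total at-bats until the sixth success; negative binomial with r=6, p=0.35.
SD(Y) = √[r(1−p)/p²] = √(31.836735) = 5.642405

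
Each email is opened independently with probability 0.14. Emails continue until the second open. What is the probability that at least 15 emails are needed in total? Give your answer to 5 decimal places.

Needing more than 14 emails ⇔ fewer than 2 successes in the first 14. With X ~ Binomial(14, 0.14), P(Y > 14) = P(X ≤ 1).
  k=0: C(14,0)·0.14^0·0.86^14 = 0.1210538
  k=1: C(14,1)·0.14^1·0.86^13 = 0.2758900
P(X ≤ 1) = 0.3969438

0.39694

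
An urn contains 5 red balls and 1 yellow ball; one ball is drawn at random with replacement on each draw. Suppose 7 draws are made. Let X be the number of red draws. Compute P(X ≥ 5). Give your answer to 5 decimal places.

0.90422

X ~ Binomial(7, 0.833333); P(X ≥ 5) = Σ C(7,k) p^k (1−p)^(7−k) over k:
  k=5: C(7,5)·0.833333^5·0.166667^2 = 0.2344286
  k=6: C(7,6)·0.833333^6·0.166667^1 = 0.3907143
  k=7: C(7,7)·0.833333^7·0.166667^0 = 0.2790816
Total = 0.9042245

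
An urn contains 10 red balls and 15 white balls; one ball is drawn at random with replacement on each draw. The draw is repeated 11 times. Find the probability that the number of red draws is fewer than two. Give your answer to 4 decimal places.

0.0302

X ~ Binomial(11, 0.40); P(X ≤ 1) = Σ C(11,k) p^k (1−p)^(11−k) over k:
  k=0: C(11,0)·0.40^0·0.60^11 = 0.003628
  k=1: C(11,1)·0.40^1·0.60^10 = 0.026605
Total = 0.030233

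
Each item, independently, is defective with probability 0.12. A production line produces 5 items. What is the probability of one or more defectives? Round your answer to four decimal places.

P(at least one) = 1 − P(none) = 1 − (1 − 0.12)^5
= 1 − 0.527732 = 0.472268

0.4723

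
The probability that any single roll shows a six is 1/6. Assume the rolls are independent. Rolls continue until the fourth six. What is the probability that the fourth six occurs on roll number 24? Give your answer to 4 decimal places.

0.0356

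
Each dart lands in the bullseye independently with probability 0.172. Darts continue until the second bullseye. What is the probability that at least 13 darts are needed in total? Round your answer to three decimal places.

Needing more than 12 darts ⇔ fewer than 2 successes in the first 12. With X ~ Binomial(12, 0.172), P(Y > 12) = P(X ≤ 1).
  k=0: C(12,0)·0.172^0·0.828^12 = 0.10384
  k=1: C(12,1)·0.172^1·0.828^11 = 0.25885
P(X ≤ 1) = 0.36269

0.363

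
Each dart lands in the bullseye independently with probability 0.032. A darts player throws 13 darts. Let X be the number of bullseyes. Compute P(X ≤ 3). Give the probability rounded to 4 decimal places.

0.9994

X ~ Binomial(13, 0.032); P(X ≤ 3) = Σ C(13,k) p^k (1−p)^(13−k) over k:
  k=0: C(13,0)·0.032^0·0.968^13 = 0.655209
  k=1: C(13,1)·0.032^1·0.968^12 = 0.281577
  k=2: C(13,2)·0.032^2·0.968^11 = 0.055850
  k=3: C(13,3)·0.032^3·0.968^10 = 0.006770
Total = 0.999406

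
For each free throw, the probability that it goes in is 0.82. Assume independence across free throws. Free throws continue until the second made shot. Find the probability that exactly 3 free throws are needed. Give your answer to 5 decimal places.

0.24206

Y = trial on which the second success occurs; negative binomial, r=2, p=0.82.
P(Y=3) = C(2,1) · p^2 · (1−p)^1
= 2 · 0.6724 · 0.18 = 0.2420640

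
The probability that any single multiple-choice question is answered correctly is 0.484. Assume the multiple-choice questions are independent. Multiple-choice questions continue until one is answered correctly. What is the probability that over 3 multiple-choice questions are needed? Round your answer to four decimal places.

0.1374

Y = number of multiple-choice questions to the first success; geometric, p = 0.484.
P(Y > 3) = P(first 3 all fail) = (1−p)^3 = 0.137388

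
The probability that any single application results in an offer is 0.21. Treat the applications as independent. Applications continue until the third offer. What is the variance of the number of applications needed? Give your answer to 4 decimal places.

53.7415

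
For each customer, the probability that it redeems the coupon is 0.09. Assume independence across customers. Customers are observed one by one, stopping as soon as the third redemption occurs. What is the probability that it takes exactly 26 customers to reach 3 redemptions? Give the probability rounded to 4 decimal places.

Y = trial on which the third success occurs; negative binomial, r=3, p=0.09.
P(Y=26) = C(25,2) · p^3 · (1−p)^23
= 300 · 0.000729 · 0.11428 = 0.024992

0.0250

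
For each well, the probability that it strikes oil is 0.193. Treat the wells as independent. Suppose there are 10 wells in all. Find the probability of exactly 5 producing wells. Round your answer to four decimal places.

0.0231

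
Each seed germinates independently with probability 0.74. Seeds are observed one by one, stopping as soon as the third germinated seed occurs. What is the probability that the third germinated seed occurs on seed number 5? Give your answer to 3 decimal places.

0.164

Y = trial on which the third success occurs; negative binomial, r=3, p=0.74.
P(Y=5) = C(4,2) · p^3 · (1−p)^2
= 6 · 0.40522 · 0.0676 = 0.16436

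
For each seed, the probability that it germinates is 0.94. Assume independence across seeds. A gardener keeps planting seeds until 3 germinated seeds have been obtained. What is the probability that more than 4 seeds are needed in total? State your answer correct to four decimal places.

0.0199

Needing more than 4 seeds ⇔ fewer than 3 successes in the first 4. With X ~ Binomial(4, 0.94), P(Y > 4) = P(X ≤ 2).
  k=0: C(4,0)·0.94^0·0.06^4 = 0.000013
  k=1: C(4,1)·0.94^1·0.06^3 = 0.000812
  k=2: C(4,2)·0.94^2·0.06^2 = 0.019086
P(X ≤ 2) = 0.019911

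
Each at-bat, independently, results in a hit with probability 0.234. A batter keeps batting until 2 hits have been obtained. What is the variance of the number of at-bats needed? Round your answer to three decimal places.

27.979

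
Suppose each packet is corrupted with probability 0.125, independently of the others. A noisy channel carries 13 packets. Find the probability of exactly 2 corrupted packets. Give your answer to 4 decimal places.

X ~ Binomial(n=13, p=0.125).
P(X=2) = C(13,2) · p^2 · (1−p)^11
= 78 · 0.015625 · 0.23019 = 0.280545

0.2805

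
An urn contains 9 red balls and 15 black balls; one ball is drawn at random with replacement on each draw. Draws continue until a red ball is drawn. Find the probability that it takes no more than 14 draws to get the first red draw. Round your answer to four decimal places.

Y = number of draws to the first success; geometric, p = 0.375.
P(Y ≤ 14) = 1 − (1−p)^14 = 1 − 0.001388 = 0.998612

0.9986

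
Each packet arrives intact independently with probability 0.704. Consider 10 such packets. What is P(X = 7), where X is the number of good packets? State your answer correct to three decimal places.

0.267

X ~ Binomial(n=10, p=0.704).
P(X=7) = C(10,7) · p^7 · (1−p)^3
= 120 · 0.085705 · 0.025934 = 0.26673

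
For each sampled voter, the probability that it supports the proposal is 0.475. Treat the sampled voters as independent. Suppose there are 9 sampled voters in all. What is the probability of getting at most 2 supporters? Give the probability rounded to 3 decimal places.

X ~ Binomial(9, 0.475); P(X ≤ 2) = Σ C(9,k) p^k (1−p)^(9−k) over k:
  k=0: C(9,0)·0.475^0·0.525^9 = 0.00303
  k=1: C(9,1)·0.475^1·0.525^8 = 0.02467
  k=2: C(9,2)·0.475^2·0.525^7 = 0.08929
Total = 0.11699

0.117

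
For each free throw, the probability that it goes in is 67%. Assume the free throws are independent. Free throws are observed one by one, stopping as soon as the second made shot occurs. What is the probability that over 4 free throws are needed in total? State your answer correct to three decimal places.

0.108

Needing more than 4 free throws ⇔ fewer than 2 successes in the first 4. With X ~ Binomial(4, 0.67), P(Y > 4) = P(X ≤ 1).
  k=0: C(4,0)·0.67^0·0.33^4 = 0.01186
  k=1: C(4,1)·0.67^1·0.33^3 = 0.09631
P(X ≤ 1) = 0.10817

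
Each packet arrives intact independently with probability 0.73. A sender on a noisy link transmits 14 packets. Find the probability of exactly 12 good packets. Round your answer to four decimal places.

X ~ Binomial(n=14, p=0.73).
P(X=12) = C(14,12) · p^12 · (1−p)^2
= 91 · 0.022902 · 0.0729 = 0.151930

0.1519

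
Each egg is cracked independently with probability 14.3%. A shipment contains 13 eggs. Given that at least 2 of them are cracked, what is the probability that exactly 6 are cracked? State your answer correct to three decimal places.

X ~ Binomial(13, 0.143). Want P(X=6 | X≥2) = P(X=6) / P(X≥2).
P(X=6) = C(13,6)·0.143^6·0.857^7 = 0.00498
P(X≥2) = 1 − 0.13451 − 0.29178 = 0.57372
Ratio = 0.00498 / 0.57372 = 0.00868

0.009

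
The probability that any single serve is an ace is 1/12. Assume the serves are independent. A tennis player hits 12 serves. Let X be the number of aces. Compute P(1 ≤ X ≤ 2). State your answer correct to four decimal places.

X ~ Binomial(12, 0.083333); P(1 ≤ X ≤ 2) = Σ C(12,k) p^k (1−p)^(12−k) over k:
  k=1: C(12,1)·0.083333^1·0.916667^11 = 0.383995
  k=2: C(12,2)·0.083333^2·0.916667^10 = 0.191998
Total = 0.575993

0.5760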